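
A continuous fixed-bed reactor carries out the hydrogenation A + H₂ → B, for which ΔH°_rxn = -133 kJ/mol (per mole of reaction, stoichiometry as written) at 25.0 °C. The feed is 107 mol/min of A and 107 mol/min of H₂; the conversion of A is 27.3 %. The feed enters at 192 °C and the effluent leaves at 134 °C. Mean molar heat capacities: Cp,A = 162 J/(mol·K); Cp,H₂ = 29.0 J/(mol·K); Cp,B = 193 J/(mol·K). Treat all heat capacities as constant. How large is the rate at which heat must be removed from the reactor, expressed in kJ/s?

Q_out = 84.4 kJ/s

Extent of reaction ξ = 0.273 × 107 = 29.211 mol/min
Reaction term: ξ·ΔH°_rxn = 29.211 × -133 = -3885.1 kJ/min
Sensible, feed 192→25 °C: -3413 kJ/min
Outlet flows (mol/min): A 77.789, H₂ 77.789, B 29.211
Sensible, products 25→134 °C: 2234 kJ/min
Q = ΔH = -5064 kJ/min = -84.401 kW
Heat removed = 84.401 kJ/s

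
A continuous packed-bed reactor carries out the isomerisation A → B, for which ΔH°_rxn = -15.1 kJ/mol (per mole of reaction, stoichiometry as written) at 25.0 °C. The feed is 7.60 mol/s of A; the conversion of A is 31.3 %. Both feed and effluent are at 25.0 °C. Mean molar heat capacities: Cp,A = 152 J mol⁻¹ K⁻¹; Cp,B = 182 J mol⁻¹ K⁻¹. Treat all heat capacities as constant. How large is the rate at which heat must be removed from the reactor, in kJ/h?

Extent of reaction ξ = 0.313 × 7.60 = 2.3788 mol/s
Reaction term: ξ·ΔH°_rxn = 2.3788 × -15.1 = -35.92 kJ/s
Q = ΔH = -35.92 kJ/s = -35.92 kW
Heat removed = 129310 kJ/h

Q_out = 129000 kJ/h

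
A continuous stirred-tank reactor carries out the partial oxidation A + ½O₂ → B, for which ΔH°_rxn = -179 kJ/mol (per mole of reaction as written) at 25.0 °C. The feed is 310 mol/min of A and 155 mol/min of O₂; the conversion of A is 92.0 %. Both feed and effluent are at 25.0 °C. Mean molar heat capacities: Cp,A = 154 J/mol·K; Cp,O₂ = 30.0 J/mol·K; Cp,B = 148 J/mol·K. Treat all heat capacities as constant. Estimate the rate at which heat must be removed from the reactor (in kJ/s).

Extent of reaction ξ = 0.920 × 310 = 285.2 mol/min
Reaction term: ξ·ΔH°_rxn = 285.2 × -179 = -51051 kJ/min
Q = ΔH = -51051 kJ/min = -850.85 kW
Heat removed = 850.85 kJ/s

Q_out = 851 kJ/s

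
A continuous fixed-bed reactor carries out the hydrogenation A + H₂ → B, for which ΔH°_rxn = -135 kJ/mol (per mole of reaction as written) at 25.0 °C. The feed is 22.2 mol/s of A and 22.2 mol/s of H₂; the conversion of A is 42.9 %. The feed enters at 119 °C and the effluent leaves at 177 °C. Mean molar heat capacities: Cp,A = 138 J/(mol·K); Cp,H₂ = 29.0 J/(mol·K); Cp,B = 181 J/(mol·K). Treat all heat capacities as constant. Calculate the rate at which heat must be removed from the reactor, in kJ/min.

Extent of reaction ξ = 0.429 × 22.2 = 9.5238 mol/s
Reaction term: ξ·ΔH°_rxn = 9.5238 × -135 = -1285.7 kJ/s
Sensible, feed 119→25 °C: -348.5 kJ/s
Outlet flows (mol/s): A 12.676, H₂ 12.676, B 9.5238
Sensible, products 25→177 °C: 583.79 kJ/s
Q = ΔH = -1050.4 kJ/s = -1050.4 kW
Heat removed = 63025 kJ/min

Q_out = 63000 kJ/min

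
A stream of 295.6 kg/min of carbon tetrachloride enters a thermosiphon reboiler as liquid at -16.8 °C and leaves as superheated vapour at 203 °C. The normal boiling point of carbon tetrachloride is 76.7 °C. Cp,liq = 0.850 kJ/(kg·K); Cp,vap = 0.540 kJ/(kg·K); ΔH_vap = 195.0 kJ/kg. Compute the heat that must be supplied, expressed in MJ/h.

liquid -16.8→76.7 °C: 79.475 kJ/kg
vaporisation at 76.7 °C: 195 kJ/kg
vapour 76.7→203 °C: 68.202 kJ/kg
Δh = 79.475 + 195 + 68.202 = 342.68 kJ/kg
Q = ṁ·Δh = 295.6 kg/min × 342.68 kJ/kg = 101300 kJ/min
|Q| = 1688.3 kW = 6077.7 MJ/h

Q = 6080 MJ/h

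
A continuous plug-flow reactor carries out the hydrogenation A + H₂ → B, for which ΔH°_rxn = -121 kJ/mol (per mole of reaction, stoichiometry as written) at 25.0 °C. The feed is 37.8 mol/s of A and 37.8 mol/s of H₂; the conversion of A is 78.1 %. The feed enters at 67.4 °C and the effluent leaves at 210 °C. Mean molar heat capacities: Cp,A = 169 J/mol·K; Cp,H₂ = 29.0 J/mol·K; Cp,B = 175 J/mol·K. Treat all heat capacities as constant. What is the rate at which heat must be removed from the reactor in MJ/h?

Q_out = 9470 MJ/h

Extent of reaction ξ = 0.781 × 37.8 = 29.522 mol/s
Reaction term: ξ·ΔH°_rxn = 29.522 × -121 = -3572.1 kJ/s
Sensible, feed 67.4→25 °C: -317.34 kJ/s
Outlet flows (mol/s): A 8.2782, H₂ 8.2782, B 29.522
Sensible, products 25→210 °C: 1259 kJ/s
Q = ΔH = -2630.5 kJ/s = -2630.5 kW
Heat removed = 9469.7 MJ/h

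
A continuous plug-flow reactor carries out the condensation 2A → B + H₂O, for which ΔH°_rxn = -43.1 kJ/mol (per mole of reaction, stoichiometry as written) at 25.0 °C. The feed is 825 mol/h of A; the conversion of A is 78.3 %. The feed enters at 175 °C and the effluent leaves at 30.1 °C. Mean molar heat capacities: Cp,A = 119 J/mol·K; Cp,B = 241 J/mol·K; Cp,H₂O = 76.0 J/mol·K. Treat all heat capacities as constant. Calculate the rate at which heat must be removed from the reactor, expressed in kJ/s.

Extent of reaction ξ = 0.783 × 825 / 2 = 322.99 mol/h
Reaction term: ξ·ΔH°_rxn = 322.99 × -43.1 = -13921 kJ/h
Sensible, feed 175→25 °C: -14726 kJ/h
Outlet flows (mol/h): A 179.02, B 322.99, H₂O 322.99
Sensible, products 25→30.1 °C: 630.82 kJ/h
Q = ΔH = -28016 kJ/h = -7.7823 kW
Heat removed = 7.7823 kJ/s

Q_out = 7.78 kJ/s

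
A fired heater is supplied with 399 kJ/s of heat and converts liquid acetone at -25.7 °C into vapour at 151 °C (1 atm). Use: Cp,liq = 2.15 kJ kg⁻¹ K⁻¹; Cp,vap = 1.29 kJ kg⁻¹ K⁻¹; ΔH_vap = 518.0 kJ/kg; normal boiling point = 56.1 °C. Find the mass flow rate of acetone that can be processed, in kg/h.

Δh = 2.15×(56.1−-25.7) + 518.0 + 1.29×(151−56.1) = 816.29 kJ/kg
Q = 399 kJ/s = 399 kJ/s = 1.4364e+06 kJ/h
ṁ = Q/Δh = 1.4364e+06 / 816.29 = 1759.7 kg/h

ṁ = 1760 kg/h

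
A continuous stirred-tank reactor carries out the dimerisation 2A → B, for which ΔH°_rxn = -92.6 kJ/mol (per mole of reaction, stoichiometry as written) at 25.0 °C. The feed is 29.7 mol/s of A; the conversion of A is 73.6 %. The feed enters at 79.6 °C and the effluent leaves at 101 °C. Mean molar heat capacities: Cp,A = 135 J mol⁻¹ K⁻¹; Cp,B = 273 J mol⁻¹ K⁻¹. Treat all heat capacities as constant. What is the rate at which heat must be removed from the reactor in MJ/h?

Extent of reaction ξ = 0.736 × 29.7 / 2 = 10.93 mol/s
Reaction term: ξ·ΔH°_rxn = 10.93 × -92.6 = -1012.1 kJ/s
Sensible, feed 79.6→25 °C: -218.92 kJ/s
Outlet flows (mol/s): A 7.8408, B 10.93
Sensible, products 25→101 °C: 307.21 kJ/s
Q = ΔH = -923.79 kJ/s = -923.79 kW
Heat removed = 3325.6 MJ/h

Q_out = 3330 MJ/h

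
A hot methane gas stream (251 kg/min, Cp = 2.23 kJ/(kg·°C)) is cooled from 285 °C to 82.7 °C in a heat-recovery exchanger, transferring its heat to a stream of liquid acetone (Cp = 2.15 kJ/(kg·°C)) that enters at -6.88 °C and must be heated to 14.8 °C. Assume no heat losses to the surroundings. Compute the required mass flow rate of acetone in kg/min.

ṁ_c = 2430 kg/min

Heat released by hot stream: Q = 251 × 2.23 × (285 − 82.7) = 113230 kJ/min
Energy balance on cold side (adiabatic exchanger): Q = ṁ_c·Cp_c·(T_c,out − T_c,in)
ṁ_c = 113230 / [2.15 × (14.8 − -6.88)] = 2429.3 kg/min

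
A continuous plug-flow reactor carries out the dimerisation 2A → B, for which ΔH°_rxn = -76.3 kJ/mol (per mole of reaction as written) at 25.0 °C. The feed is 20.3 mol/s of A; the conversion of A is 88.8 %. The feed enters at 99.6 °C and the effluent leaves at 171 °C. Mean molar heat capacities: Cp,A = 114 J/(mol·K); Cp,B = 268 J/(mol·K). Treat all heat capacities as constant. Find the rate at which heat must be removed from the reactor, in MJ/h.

Q_out = 1690 MJ/h

Extent of reaction ξ = 0.888 × 20.3 / 2 = 9.0132 mol/s
Reaction term: ξ·ΔH°_rxn = 9.0132 × -76.3 = -687.71 kJ/s
Sensible, feed 99.6→25 °C: -172.64 kJ/s
Outlet flows (mol/s): A 2.2736, B 9.0132
Sensible, products 25→171 °C: 390.51 kJ/s
Q = ΔH = -469.84 kJ/s = -469.84 kW
Heat removed = 1691.4 MJ/h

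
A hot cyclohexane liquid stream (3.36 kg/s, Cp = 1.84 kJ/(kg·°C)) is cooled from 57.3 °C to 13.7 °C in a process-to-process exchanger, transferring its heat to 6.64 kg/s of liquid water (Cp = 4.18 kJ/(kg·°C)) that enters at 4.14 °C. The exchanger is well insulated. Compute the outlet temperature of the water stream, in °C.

T_c,out = 13.9 °C

Heat released by hot stream: Q = 3.36 × 1.84 × (57.3 − 13.7) = 269.55 kJ/s
Energy balance on cold side (adiabatic exchanger): Q = ṁ_c·Cp_c·(T_c,out − T_c,in)
T_c,out = 4.14 + 269.55/(6.64 × 4.18) = 13.852 °C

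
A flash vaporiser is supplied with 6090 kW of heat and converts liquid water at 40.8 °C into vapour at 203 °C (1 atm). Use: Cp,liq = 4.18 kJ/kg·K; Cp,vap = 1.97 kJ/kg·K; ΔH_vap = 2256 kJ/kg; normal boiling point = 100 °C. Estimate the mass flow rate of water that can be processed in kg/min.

ṁ = 135 kg/min

Δh = 4.18×(100−40.8) + 2256 + 1.97×(203−100) = 2706.4 kJ/kg
Q = 6090 kW = 6090 kJ/s = 365400 kJ/min
ṁ = Q/Δh = 365400 / 2706.4 = 135.01 kg/min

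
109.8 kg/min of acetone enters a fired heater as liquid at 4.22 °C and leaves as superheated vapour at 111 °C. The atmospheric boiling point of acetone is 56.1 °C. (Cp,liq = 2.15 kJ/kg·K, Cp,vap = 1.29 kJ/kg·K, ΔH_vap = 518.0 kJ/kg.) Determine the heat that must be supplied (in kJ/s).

liquid 4.22→56.1 °C: 111.54 kJ/kg
vaporisation at 56.1 °C: 518 kJ/kg
vapour 56.1→111 °C: 70.821 kJ/kg
Δh = 111.54 + 518 + 70.821 = 700.36 kJ/kg
Q = ṁ·Δh = 109.8 kg/min × 700.36 kJ/kg = 76900 kJ/min
|Q| = 1281.7 kW

Q = 1280 kJ/s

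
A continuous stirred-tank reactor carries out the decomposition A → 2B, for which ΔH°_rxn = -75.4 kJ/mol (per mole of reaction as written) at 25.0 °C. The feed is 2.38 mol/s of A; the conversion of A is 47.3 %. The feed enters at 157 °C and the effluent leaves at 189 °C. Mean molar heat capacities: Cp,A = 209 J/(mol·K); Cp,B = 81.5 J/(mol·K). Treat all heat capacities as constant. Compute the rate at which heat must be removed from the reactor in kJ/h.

Q_out = 279000 kJ/h

Extent of reaction ξ = 0.473 × 2.38 = 1.1257 mol/s
Reaction term: ξ·ΔH°_rxn = 1.1257 × -75.4 = -84.881 kJ/s
Sensible, feed 157→25 °C: -65.659 kJ/s
Outlet flows (mol/s): A 1.2543, B 2.2515
Sensible, products 25→189 °C: 73.084 kJ/s
Q = ΔH = -77.456 kJ/s = -77.456 kW
Heat removed = 278840 kJ/h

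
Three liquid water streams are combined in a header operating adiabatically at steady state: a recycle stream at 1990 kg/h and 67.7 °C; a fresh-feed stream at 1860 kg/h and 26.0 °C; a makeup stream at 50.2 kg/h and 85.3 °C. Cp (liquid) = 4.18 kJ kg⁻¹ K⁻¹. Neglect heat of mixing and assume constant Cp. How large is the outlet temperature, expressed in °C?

No heat crosses the boundary, so H_out = H_in.
T_out = Σ ṁᵢCp,ᵢTᵢ / Σ ṁᵢCp,ᵢ
      = 783190 / 16303 = 48.04 °C

T_out = 48.0 °C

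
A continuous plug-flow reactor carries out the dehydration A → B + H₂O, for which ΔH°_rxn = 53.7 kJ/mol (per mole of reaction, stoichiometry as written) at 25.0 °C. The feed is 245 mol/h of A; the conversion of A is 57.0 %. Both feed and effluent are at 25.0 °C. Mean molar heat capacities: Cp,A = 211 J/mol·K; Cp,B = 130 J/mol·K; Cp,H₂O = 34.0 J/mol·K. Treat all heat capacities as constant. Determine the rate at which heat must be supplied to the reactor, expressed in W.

Extent of reaction ξ = 0.570 × 245 = 139.65 mol/h
Reaction term: ξ·ΔH°_rxn = 139.65 × 53.7 = 7499.2 kJ/h
Q = ΔH = 7499.2 kJ/h = 2.0831 kW
Heat supplied = 2083.1 W

Q_in = 2080 W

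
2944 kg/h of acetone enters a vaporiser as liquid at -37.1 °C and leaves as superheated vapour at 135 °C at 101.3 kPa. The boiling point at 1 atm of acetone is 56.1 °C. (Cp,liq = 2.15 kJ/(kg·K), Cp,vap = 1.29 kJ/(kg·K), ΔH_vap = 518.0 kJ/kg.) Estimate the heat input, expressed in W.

Q = 671000 W

liquid -37.1→56.1 °C: 200.38 kJ/kg
vaporisation at 56.1 °C: 518 kJ/kg
vapour 56.1→135 °C: 101.78 kJ/kg
Δh = 200.38 + 518 + 101.78 = 820.16 kJ/kg
Q = ṁ·Δh = 2944 kg/h × 820.16 kJ/kg = 2.4146e+06 kJ/h
|Q| = 670.71 kW = 670710 W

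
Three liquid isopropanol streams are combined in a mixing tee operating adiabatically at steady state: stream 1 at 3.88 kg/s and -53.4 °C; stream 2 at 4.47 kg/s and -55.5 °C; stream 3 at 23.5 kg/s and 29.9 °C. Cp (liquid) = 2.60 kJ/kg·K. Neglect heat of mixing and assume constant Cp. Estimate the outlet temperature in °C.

Adiabatic, steady state ⇒ Σ ṁᵢCp,ᵢ(T_out − Tᵢ) = 0
T_out = Σ ṁᵢCp,ᵢTᵢ / Σ ṁᵢCp,ᵢ
      = 643.17 / 82.81 = 7.7668 °C

T_out = 7.77 °C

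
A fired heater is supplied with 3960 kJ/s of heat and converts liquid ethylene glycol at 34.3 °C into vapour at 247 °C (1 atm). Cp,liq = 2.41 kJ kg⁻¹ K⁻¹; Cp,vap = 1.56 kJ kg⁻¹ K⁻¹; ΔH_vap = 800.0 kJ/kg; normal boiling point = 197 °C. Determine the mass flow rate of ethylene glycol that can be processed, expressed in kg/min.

Δh = 2.41×(197−34.3) + 800.0 + 1.56×(247−197) = 1270.1 kJ/kg
Q = 3960 kJ/s = 3960 kJ/s = 237600 kJ/min
ṁ = Q/Δh = 237600 / 1270.1 = 187.07 kg/min

ṁ = 187 kg/min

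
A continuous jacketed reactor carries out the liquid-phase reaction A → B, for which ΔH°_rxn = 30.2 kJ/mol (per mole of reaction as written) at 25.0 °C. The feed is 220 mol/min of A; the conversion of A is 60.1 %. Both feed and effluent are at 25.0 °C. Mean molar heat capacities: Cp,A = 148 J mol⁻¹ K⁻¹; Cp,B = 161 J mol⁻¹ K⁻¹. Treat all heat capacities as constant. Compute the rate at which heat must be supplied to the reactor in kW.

Extent of reaction ξ = 0.601 × 220 = 132.22 mol/min
Reaction term: ξ·ΔH°_rxn = 132.22 × 30.2 = 3993 kJ/min
Q = ΔH = 3993 kJ/min = 66.551 kW
Heat supplied = 66.551 kW

Q_in = 66.6 kW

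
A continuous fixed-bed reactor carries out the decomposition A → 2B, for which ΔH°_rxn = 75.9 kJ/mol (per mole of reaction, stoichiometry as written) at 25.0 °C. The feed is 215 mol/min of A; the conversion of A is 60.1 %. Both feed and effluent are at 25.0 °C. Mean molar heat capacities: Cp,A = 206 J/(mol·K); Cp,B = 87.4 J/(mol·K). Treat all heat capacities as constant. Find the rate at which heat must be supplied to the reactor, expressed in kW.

Q_in = 163 kW

Extent of reaction ξ = 0.601 × 215 = 129.22 mol/min
Reaction term: ξ·ΔH°_rxn = 129.22 × 75.9 = 9807.4 kJ/min
Q = ΔH = 9807.4 kJ/min = 163.46 kW
Heat supplied = 163.46 kW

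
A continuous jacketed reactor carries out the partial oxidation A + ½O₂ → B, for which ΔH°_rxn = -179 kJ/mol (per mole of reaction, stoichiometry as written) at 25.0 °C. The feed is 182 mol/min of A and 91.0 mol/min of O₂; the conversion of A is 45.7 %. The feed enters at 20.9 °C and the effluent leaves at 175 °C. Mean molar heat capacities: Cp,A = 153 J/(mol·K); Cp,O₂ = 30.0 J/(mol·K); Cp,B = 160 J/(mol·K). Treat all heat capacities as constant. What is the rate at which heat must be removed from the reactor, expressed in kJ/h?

Extent of reaction ξ = 0.457 × 182 = 83.174 mol/min
Reaction term: ξ·ΔH°_rxn = 83.174 × -179 = -14888 kJ/min
Sensible, feed 20.9→25 °C: 125.36 kJ/min
Outlet flows (mol/min): A 98.826, O₂ 49.413, B 83.174
Sensible, products 25→175 °C: 4486.6 kJ/min
Q = ΔH = -10276 kJ/min = -171.27 kW
Heat removed = 616570 kJ/h

Q_out = 617000 kJ/h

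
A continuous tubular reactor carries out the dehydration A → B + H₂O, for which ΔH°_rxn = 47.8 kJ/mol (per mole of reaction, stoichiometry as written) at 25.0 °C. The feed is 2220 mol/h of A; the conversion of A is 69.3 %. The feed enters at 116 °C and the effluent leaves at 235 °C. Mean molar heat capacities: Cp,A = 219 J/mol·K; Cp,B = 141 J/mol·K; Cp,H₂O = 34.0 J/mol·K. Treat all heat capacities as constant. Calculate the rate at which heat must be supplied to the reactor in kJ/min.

Extent of reaction ξ = 0.693 × 2220 = 1538.5 mol/h
Reaction term: ξ·ΔH°_rxn = 1538.5 × 47.8 = 73538 kJ/h
Sensible, feed 116→25 °C: -44242 kJ/h
Outlet flows (mol/h): A 681.54, B 1538.5, H₂O 1538.5
Sensible, products 25→235 °C: 87882 kJ/h
Q = ΔH = 117180 kJ/h = 32.55 kW
Heat supplied = 1953 kJ/min

Q_in = 1950 kJ/min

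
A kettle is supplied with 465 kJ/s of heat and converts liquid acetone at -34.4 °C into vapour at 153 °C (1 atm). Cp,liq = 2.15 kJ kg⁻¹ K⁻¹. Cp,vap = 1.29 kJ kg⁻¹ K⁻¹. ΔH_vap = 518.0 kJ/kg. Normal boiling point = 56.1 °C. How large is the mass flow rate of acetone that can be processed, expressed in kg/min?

Δh = 2.15×(56.1−-34.4) + 518.0 + 1.29×(153−56.1) = 837.58 kJ/kg
Q = 465 kJ/s = 465 kJ/s = 27900 kJ/min
ṁ = Q/Δh = 27900 / 837.58 = 33.31 kg/min

ṁ = 33.3 kg/min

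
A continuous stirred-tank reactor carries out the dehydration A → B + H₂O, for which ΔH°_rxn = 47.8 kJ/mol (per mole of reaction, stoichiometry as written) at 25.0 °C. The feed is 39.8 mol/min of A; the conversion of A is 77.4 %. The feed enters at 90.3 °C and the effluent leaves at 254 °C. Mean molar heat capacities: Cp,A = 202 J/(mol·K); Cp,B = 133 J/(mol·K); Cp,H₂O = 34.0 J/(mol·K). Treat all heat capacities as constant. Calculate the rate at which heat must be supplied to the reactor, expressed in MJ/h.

Q_in = 153 MJ/h

Extent of reaction ξ = 0.774 × 39.8 = 30.805 mol/min
Reaction term: ξ·ΔH°_rxn = 30.805 × 47.8 = 1472.5 kJ/min
Sensible, feed 90.3→25 °C: -524.99 kJ/min
Outlet flows (mol/min): A 8.9948, B 30.805, H₂O 30.805
Sensible, products 25→254 °C: 1594.2 kJ/min
Q = ΔH = 2541.7 kJ/min = 42.361 kW
Heat supplied = 152.5 MJ/h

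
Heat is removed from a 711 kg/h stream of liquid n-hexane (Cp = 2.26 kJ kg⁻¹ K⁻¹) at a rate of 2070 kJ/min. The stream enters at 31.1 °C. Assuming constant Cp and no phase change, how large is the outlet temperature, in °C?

Q = 2070 kJ/min = 124200 kJ/h
ΔT = Q/(ṁ·Cp) = 124200/(711×2.26) = 77.294 K
T_out = 31.1 − 77.294 = -46.194 °C

T_out = -46.2 °C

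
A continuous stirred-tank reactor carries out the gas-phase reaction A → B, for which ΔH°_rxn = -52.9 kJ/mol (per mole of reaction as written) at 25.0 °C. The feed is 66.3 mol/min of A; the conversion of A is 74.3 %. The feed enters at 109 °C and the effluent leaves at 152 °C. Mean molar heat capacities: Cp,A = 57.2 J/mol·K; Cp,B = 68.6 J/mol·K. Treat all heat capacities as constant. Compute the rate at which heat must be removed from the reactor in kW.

Extent of reaction ξ = 0.743 × 66.3 = 49.261 mol/min
Reaction term: ξ·ΔH°_rxn = 49.261 × -52.9 = -2605.9 kJ/min
Sensible, feed 109→25 °C: -318.56 kJ/min
Outlet flows (mol/min): A 17.039, B 49.261
Sensible, products 25→152 °C: 552.95 kJ/min
Q = ΔH = -2371.5 kJ/min = -39.525 kW
Heat removed = 39.525 kW

Q_out = 39.5 kW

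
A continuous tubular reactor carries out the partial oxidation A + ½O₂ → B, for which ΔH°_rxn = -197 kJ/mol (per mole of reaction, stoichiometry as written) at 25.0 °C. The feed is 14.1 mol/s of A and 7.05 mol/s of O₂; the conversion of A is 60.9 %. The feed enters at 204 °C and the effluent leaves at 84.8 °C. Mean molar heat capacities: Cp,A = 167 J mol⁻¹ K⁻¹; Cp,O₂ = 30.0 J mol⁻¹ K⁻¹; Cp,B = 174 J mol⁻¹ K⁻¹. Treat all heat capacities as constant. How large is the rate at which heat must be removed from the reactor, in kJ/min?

Q_out = 120000 kJ/min

Extent of reaction ξ = 0.609 × 14.1 = 8.5869 mol/s
Reaction term: ξ·ΔH°_rxn = 8.5869 × -197 = -1691.6 kJ/s
Sensible, feed 204→25 °C: -459.35 kJ/s
Outlet flows (mol/s): A 5.5131, O₂ 2.7565, B 8.5869
Sensible, products 25→84.8 °C: 149.35 kJ/s
Q = ΔH = -2001.6 kJ/s = -2001.6 kW
Heat removed = 120100 kJ/min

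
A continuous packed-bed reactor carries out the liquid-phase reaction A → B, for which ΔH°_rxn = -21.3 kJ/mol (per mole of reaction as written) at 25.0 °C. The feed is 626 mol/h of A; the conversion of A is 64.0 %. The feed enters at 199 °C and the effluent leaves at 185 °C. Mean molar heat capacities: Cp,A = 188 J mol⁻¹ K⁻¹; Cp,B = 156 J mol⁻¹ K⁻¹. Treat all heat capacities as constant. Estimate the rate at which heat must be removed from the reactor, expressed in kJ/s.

Q_out = 3.40 kJ/s

Extent of reaction ξ = 0.640 × 626 = 400.64 mol/h
Reaction term: ξ·ΔH°_rxn = 400.64 × -21.3 = -8533.6 kJ/h
Sensible, feed 199→25 °C: -20478 kJ/h
Outlet flows (mol/h): A 225.36, B 400.64
Sensible, products 25→185 °C: 16779 kJ/h
Q = ΔH = -12233 kJ/h = -3.3979 kW
Heat removed = 3.3979 kJ/s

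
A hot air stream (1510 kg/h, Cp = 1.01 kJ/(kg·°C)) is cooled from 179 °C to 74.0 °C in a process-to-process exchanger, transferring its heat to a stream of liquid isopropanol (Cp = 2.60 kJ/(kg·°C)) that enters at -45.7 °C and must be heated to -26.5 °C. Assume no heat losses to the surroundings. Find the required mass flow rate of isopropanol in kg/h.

Heat released by hot stream: Q = 1510 × 1.01 × (179 − 74.0) = 160140 kJ/h
Energy balance on cold side (adiabatic exchanger): Q = ṁ_c·Cp_c·(T_c,out − T_c,in)
ṁ_c = 160140 / [2.60 × (-26.5 − -45.7)] = 3207.8 kg/h

ṁ_c = 3210 kg/h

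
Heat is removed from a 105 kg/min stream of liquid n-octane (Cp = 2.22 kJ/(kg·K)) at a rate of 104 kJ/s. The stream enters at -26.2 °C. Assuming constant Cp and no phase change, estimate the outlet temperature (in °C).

T_out = -53.0 °C

Q = 104 kJ/s = 6240 kJ/min
ΔT = Q/(ṁ·Cp) = 6240/(105×2.22) = 26.77 K
T_out = -26.2 − 26.77 = -52.97 °C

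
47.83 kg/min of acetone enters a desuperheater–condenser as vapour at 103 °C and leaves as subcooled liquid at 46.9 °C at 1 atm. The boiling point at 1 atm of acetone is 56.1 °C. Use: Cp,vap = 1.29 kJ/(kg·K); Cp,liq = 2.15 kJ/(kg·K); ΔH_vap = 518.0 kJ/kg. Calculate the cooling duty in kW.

vapour 103→56.1 °C: -60.501 kJ/kg
condensation at 56.1 °C: -518 kJ/kg
liquid 56.1→46.9 °C: -19.78 kJ/kg
Δh = -60.501 + -518 + -19.78 = -598.28 kJ/kg
Q = ṁ·Δh = 47.83 kg/min × -598.28 kJ/kg = -28616 kJ/min
|Q| = 476.93 kW

Q_c = 477 kW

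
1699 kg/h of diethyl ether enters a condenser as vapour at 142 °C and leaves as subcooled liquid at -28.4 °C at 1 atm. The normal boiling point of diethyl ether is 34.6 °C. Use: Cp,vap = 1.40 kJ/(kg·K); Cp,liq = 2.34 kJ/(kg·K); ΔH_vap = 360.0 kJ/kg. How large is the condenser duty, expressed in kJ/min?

Q_c = 18600 kJ/min

vapour 142→34.6 °C: -150.36 kJ/kg
condensation at 34.6 °C: -360 kJ/kg
liquid 34.6→-28.4 °C: -147.42 kJ/kg
Δh = -150.36 + -360 + -147.42 = -657.78 kJ/kg
Q = ṁ·Δh = 1699 kg/h × -657.78 kJ/kg = -1.1176e+06 kJ/h
|Q| = 310.44 kW = 18626 kJ/min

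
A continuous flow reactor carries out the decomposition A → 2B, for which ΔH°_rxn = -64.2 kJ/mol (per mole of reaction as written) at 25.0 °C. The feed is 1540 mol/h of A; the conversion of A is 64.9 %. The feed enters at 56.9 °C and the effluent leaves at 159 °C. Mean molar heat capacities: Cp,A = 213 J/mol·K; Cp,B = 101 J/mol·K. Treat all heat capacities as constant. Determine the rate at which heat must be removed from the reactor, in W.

Q_out = 8930 W

Extent of reaction ξ = 0.649 × 1540 = 999.46 mol/h
Reaction term: ξ·ΔH°_rxn = 999.46 × -64.2 = -64165 kJ/h
Sensible, feed 56.9→25 °C: -10464 kJ/h
Outlet flows (mol/h): A 540.54, B 1998.9
Sensible, products 25→159 °C: 42481 kJ/h
Q = ΔH = -32148 kJ/h = -8.9299 kW
Heat removed = 8929.9 W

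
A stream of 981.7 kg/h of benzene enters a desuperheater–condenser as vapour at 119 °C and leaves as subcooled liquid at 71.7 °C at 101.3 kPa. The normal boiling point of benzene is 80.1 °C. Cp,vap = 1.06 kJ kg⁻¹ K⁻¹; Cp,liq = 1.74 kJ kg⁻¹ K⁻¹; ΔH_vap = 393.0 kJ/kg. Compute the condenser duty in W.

Q_c = 122000 W

vapour 119→80.1 °C: -41.234 kJ/kg
condensation at 80.1 °C: -393 kJ/kg
liquid 80.1→71.7 °C: -14.616 kJ/kg
Δh = -41.234 + -393 + -14.616 = -448.85 kJ/kg
Q = ṁ·Δh = 981.7 kg/h × -448.85 kJ/kg = -440640 kJ/h
|Q| = 122.4 kW = 122400 W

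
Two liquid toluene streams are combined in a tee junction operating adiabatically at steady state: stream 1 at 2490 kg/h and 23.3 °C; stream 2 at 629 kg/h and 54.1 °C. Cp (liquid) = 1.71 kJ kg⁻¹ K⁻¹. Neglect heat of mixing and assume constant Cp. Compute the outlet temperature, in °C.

T_out = 29.5 °C

Adiabatic, steady state ⇒ Σ ṁᵢCp,ᵢ(T_out − Tᵢ) = 0
T_out = Σ ṁᵢCp,ᵢTᵢ / Σ ṁᵢCp,ᵢ
      = 157400 / 5333.5 = 29.511 °C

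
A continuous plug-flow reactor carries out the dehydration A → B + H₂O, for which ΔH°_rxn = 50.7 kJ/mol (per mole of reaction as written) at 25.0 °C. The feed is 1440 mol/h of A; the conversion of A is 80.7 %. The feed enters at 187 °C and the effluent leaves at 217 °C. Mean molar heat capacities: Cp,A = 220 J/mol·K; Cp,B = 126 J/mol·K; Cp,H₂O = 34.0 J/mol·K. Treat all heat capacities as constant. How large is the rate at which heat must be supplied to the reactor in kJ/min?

Q_in = 917 kJ/min

Extent of reaction ξ = 0.807 × 1440 = 1162.1 mol/h
Reaction term: ξ·ΔH°_rxn = 1162.1 × 50.7 = 58917 kJ/h
Sensible, feed 187→25 °C: -51322 kJ/h
Outlet flows (mol/h): A 277.92, B 1162.1, H₂O 1162.1
Sensible, products 25→217 °C: 47438 kJ/h
Q = ΔH = 55034 kJ/h = 15.287 kW
Heat supplied = 917.24 kJ/min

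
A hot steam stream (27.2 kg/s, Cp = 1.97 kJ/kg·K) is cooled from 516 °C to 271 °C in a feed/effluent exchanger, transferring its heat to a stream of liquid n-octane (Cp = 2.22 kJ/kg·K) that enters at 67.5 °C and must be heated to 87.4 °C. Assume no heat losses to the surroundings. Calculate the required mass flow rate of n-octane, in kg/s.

ṁ_c = 297 kg/s

Heat released by hot stream: Q = 27.2 × 1.97 × (516 − 271) = 13128 kJ/s
Energy balance on cold side (adiabatic exchanger): Q = ṁ_c·Cp_c·(T_c,out − T_c,in)
ṁ_c = 13128 / [2.22 × (87.4 − 67.5)] = 297.16 kg/s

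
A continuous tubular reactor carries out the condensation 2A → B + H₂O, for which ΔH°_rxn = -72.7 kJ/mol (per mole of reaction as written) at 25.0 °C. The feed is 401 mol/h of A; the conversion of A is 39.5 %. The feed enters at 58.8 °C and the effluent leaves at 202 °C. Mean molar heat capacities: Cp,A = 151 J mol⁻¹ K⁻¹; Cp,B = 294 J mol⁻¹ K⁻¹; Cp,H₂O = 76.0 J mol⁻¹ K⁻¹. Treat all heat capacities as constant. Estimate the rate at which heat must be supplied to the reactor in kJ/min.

Extent of reaction ξ = 0.395 × 401 / 2 = 79.198 mol/h
Reaction term: ξ·ΔH°_rxn = 79.198 × -72.7 = -5757.7 kJ/h
Sensible, feed 58.8→25 °C: -2046.6 kJ/h
Outlet flows (mol/h): A 242.6, B 79.198, H₂O 79.198
Sensible, products 25→202 °C: 11671 kJ/h
Q = ΔH = 3866.5 kJ/h = 1.074 kW
Heat supplied = 64.441 kJ/min

Q_in = 64.4 kJ/min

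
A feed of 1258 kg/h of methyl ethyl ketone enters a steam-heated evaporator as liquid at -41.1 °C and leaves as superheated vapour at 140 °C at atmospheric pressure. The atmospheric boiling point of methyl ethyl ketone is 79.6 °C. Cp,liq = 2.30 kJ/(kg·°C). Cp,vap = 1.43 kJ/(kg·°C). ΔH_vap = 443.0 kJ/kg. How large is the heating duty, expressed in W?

liquid -41.1→79.6 °C: 277.61 kJ/kg
vaporisation at 79.6 °C: 443 kJ/kg
vapour 79.6→140 °C: 86.372 kJ/kg
Δh = 277.61 + 443 + 86.372 = 806.98 kJ/kg
Q = ṁ·Δh = 1258 kg/h × 806.98 kJ/kg = 1.0152e+06 kJ/h
|Q| = 282 kW = 282000 W

Q = 282000 W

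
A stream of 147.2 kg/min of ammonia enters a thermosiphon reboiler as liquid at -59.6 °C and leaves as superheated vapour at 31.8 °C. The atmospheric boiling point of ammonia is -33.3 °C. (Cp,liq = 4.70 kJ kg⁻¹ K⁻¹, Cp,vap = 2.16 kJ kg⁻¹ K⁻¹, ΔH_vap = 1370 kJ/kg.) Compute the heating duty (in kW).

liquid -59.6→-33.3 °C: 123.61 kJ/kg
vaporisation at -33.3 °C: 1370 kJ/kg
vapour -33.3→31.8 °C: 140.62 kJ/kg
Δh = 123.61 + 1370 + 140.62 = 1634.2 kJ/kg
Q = ṁ·Δh = 147.2 kg/min × 1634.2 kJ/kg = 240560 kJ/min
|Q| = 4009.3 kW

Q = 4010 kW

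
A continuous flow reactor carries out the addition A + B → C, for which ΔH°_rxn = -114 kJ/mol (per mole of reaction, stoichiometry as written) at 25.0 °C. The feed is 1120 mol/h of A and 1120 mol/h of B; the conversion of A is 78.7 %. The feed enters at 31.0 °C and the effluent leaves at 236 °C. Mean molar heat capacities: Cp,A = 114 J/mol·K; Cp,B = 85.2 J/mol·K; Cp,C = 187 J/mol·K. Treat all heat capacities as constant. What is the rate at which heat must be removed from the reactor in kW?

Extent of reaction ξ = 0.787 × 1120 = 881.44 mol/h
Reaction term: ξ·ΔH°_rxn = 881.44 × -114 = -100480 kJ/h
Sensible, feed 31.0→25 °C: -1338.6 kJ/h
Outlet flows (mol/h): A 238.56, B 238.56, C 881.44
Sensible, products 25→236 °C: 44806 kJ/h
Q = ΔH = -57017 kJ/h = -15.838 kW
Heat removed = 15.838 kW

Q_out = 15.8 kW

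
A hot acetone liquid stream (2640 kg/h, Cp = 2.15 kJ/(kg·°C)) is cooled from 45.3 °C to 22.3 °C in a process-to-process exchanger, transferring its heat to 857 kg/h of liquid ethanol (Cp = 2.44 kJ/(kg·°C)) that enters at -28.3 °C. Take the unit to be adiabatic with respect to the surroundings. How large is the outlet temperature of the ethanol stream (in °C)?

Heat released by hot stream: Q = 2640 × 2.15 × (45.3 − 22.3) = 130550 kJ/h
Energy balance on cold side (adiabatic exchanger): Q = ṁ_c·Cp_c·(T_c,out − T_c,in)
T_c,out = -28.3 + 130550/(857 × 2.44) = 34.131 °C

T_c,out = 34.1 °C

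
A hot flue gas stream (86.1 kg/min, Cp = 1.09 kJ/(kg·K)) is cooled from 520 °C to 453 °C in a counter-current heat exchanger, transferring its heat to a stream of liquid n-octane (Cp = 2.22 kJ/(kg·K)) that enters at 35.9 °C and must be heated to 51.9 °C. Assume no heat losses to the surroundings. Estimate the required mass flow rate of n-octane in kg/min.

Heat released by hot stream: Q = 86.1 × 1.09 × (520 − 453) = 6287.9 kJ/min
Energy balance on cold side (adiabatic exchanger): Q = ṁ_c·Cp_c·(T_c,out − T_c,in)
ṁ_c = 6287.9 / [2.22 × (51.9 − 35.9)] = 177.02 kg/min

ṁ_c = 177 kg/min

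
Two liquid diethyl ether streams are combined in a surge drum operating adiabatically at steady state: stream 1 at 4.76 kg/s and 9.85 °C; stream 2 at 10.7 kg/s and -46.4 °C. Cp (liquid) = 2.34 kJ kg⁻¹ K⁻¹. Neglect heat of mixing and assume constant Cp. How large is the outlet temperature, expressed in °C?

No heat crosses the boundary, so H_out = H_in.
Σ ṁᵢCp,ᵢTᵢ = 4.76×2.34×9.85 + 10.7×2.34×-46.4 = -1052
Σ ṁᵢCp,ᵢ = 4.76×2.34 + 10.7×2.34 = 36.176
T_out = -1052 / 36.176 = -29.081 °C

T_out = -29.1 °C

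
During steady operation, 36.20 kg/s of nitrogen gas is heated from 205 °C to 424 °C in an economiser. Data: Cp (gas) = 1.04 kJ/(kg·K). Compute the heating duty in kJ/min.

Q = ṁ·Cp·ΔT = 36.20 × 1.04 × (424 − 205) = 8244.9 kJ/s
Heating duty = 494690 kJ/min

Q = 495000 kJ/min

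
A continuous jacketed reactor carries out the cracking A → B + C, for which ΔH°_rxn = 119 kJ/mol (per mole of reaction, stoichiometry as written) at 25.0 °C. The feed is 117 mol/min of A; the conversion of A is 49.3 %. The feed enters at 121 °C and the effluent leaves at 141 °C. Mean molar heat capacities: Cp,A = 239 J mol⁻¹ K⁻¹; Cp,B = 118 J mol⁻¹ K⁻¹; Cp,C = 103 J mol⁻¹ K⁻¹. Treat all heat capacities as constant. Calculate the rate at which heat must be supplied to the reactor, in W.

Extent of reaction ξ = 0.493 × 117 = 57.681 mol/min
Reaction term: ξ·ΔH°_rxn = 57.681 × 119 = 6864 kJ/min
Sensible, feed 121→25 °C: -2684.4 kJ/min
Outlet flows (mol/min): A 59.319, B 57.681, C 57.681
Sensible, products 25→141 °C: 3123.3 kJ/min
Q = ΔH = 7302.9 kJ/min = 121.71 kW
Heat supplied = 121710 W

Q_in = 122000 W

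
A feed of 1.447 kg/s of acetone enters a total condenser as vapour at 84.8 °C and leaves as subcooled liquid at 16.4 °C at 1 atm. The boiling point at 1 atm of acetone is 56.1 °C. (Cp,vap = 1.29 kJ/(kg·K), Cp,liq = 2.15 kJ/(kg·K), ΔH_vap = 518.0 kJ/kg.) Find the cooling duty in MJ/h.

Q_c = 3340 MJ/h

vapour 84.8→56.1 °C: -37.023 kJ/kg
condensation at 56.1 °C: -518 kJ/kg
liquid 56.1→16.4 °C: -85.355 kJ/kg
Δh = -37.023 + -518 + -85.355 = -640.38 kJ/kg
Q = ṁ·Δh = 1.447 kg/s × -640.38 kJ/kg = -926.63 kJ/s
|Q| = 926.63 kW = 3335.9 MJ/h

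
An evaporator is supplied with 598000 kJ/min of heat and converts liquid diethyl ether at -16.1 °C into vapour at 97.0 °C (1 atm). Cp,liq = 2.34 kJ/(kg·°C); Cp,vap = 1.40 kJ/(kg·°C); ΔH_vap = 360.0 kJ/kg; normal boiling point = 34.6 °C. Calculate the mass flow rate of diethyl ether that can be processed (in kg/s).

Δh = 2.34×(34.6−-16.1) + 360.0 + 1.40×(97.0−34.6) = 566 kJ/kg
Q = 598000 kJ/min = 9966.7 kJ/s = 9966.7 kJ/s
ṁ = Q/Δh = 9966.7 / 566 = 17.609 kg/s

ṁ = 17.6 kg/s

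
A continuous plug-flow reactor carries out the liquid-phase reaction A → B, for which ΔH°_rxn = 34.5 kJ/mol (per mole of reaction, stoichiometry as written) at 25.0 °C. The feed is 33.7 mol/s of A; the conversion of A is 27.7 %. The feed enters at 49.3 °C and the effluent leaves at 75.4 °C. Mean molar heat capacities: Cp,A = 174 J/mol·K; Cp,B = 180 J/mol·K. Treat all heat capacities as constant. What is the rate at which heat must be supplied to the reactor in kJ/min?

Q_in = 28700 kJ/min

Extent of reaction ξ = 0.277 × 33.7 = 9.3349 mol/s
Reaction term: ξ·ΔH°_rxn = 9.3349 × 34.5 = 322.05 kJ/s
Sensible, feed 49.3→25 °C: -142.49 kJ/s
Outlet flows (mol/s): A 24.365, B 9.3349
Sensible, products 25→75.4 °C: 298.36 kJ/s
Q = ΔH = 477.92 kJ/s = 477.92 kW
Heat supplied = 28675 kJ/min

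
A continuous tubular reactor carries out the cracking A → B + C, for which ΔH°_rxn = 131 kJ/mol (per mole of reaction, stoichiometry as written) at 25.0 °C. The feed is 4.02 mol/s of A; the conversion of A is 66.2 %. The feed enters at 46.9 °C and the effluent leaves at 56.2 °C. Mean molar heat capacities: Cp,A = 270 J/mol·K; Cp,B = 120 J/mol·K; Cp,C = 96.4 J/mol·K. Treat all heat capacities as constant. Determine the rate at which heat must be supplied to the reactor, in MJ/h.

Q_in = 1280 MJ/h

Extent of reaction ξ = 0.662 × 4.02 = 2.6612 mol/s
Reaction term: ξ·ΔH°_rxn = 2.6612 × 131 = 348.62 kJ/s
Sensible, feed 46.9→25 °C: -23.77 kJ/s
Outlet flows (mol/s): A 1.3588, B 2.6612, C 2.6612
Sensible, products 25→56.2 °C: 29.414 kJ/s
Q = ΔH = 354.27 kJ/s = 354.27 kW
Heat supplied = 1275.4 MJ/h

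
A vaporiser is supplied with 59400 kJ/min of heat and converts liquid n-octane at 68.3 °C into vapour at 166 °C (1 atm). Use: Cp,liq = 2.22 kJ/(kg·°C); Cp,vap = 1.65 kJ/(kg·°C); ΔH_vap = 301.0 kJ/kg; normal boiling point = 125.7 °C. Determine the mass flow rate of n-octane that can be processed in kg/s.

ṁ = 2.00 kg/s

Δh = 2.22×(125.7−68.3) + 301.0 + 1.65×(166−125.7) = 494.92 kJ/kg
Q = 59400 kJ/min = 990 kJ/s = 990 kJ/s
ṁ = Q/Δh = 990 / 494.92 = 2.0003 kg/s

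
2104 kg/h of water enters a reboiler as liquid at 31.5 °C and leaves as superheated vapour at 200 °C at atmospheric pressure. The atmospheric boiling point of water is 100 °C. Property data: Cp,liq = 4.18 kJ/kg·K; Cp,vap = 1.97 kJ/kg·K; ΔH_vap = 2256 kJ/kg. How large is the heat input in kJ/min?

liquid 31.5→100 °C: 286.33 kJ/kg
vaporisation at 100 °C: 2256 kJ/kg
vapour 100→200 °C: 197 kJ/kg
Δh = 286.33 + 2256 + 197 = 2739.3 kJ/kg
Q = ṁ·Δh = 2104 kg/h × 2739.3 kJ/kg = 5.7636e+06 kJ/h
|Q| = 1601 kW = 96059 kJ/min

Q = 96100 kJ/min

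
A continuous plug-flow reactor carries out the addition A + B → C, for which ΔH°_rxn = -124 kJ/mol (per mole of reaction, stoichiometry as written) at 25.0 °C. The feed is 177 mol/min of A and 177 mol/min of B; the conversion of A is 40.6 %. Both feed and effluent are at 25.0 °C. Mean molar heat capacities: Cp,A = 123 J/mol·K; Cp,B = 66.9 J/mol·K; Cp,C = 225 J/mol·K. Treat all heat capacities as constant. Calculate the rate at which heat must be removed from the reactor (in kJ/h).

Extent of reaction ξ = 0.406 × 177 = 71.862 mol/min
Reaction term: ξ·ΔH°_rxn = 71.862 × -124 = -8910.9 kJ/min
Q = ΔH = -8910.9 kJ/min = -148.51 kW
Heat removed = 534650 kJ/h

Q_out = 535000 kJ/h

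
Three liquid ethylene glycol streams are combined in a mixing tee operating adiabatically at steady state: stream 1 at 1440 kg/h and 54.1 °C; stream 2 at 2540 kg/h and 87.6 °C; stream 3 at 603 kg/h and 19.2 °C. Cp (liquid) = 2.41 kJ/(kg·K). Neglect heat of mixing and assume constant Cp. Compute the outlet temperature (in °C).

T_out = 68.1 °C

Adiabatic, steady state ⇒ Σ ṁᵢCp,ᵢ(T_out − Tᵢ) = 0
Σ ṁᵢCp,ᵢTᵢ = 1440×2.41×54.1 + 2540×2.41×87.6 + 603×2.41×19.2 = 751890
Σ ṁᵢCp,ᵢ = 1440×2.41 + 2540×2.41 + 603×2.41 = 11045
T_out = 751890 / 11045 = 68.075 °C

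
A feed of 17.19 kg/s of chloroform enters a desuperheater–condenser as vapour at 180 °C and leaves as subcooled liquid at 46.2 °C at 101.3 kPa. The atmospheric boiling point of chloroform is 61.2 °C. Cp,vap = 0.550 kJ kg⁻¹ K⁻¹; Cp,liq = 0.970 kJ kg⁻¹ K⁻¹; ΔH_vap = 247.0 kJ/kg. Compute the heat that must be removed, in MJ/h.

Q_c = 20200 MJ/h

vapour 180→61.2 °C: -65.34 kJ/kg
condensation at 61.2 °C: -247 kJ/kg
liquid 61.2→46.2 °C: -14.55 kJ/kg
Δh = -65.34 + -247 + -14.55 = -326.89 kJ/kg
Q = ṁ·Δh = 17.19 kg/s × -326.89 kJ/kg = -5619.2 kJ/s
|Q| = 5619.2 kW = 20229 MJ/h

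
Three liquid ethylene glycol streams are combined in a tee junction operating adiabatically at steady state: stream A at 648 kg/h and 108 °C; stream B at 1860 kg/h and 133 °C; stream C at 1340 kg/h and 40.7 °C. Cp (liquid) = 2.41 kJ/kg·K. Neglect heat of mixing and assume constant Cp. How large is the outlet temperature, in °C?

T_out = 96.6 °C

Energy balance with Q = 0: Σ ṁᵢCp,ᵢ(T_out − Tᵢ) = 0
Σ ṁᵢCp,ᵢTᵢ = 648×2.41×108 + 1860×2.41×133 + 1340×2.41×40.7 = 896280
Σ ṁᵢCp,ᵢ = 648×2.41 + 1860×2.41 + 1340×2.41 = 9273.7
T_out = 896280 / 9273.7 = 96.648 °C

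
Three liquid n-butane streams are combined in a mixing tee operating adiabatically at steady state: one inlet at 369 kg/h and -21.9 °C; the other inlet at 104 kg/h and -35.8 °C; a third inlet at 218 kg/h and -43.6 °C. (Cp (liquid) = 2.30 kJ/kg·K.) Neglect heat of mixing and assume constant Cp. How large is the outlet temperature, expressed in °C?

No heat crosses the boundary, so H_out = H_in.
T_out = Σ ṁᵢCp,ᵢTᵢ / Σ ṁᵢCp,ᵢ
      = -49011 / 1589.3 = -30.838 °C

T_out = -30.8 °C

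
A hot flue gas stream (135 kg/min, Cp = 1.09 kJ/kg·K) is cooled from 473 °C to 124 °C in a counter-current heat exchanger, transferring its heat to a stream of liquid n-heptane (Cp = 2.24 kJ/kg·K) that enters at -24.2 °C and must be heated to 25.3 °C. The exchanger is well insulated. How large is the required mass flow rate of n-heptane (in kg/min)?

Heat released by hot stream: Q = 135 × 1.09 × (473 − 124) = 51355 kJ/min
Energy balance on cold side (adiabatic exchanger): Q = ṁ_c·Cp_c·(T_c,out − T_c,in)
ṁ_c = 51355 / [2.24 × (25.3 − -24.2)] = 463.16 kg/min

ṁ_c = 463 kg/min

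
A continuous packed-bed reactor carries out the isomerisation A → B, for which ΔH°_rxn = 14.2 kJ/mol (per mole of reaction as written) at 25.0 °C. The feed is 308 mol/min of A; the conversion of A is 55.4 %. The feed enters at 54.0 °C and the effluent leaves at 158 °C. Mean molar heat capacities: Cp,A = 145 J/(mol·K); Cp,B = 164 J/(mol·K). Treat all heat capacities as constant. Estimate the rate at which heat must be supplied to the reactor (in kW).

Q_in = 125 kW

Extent of reaction ξ = 0.554 × 308 = 170.63 mol/min
Reaction term: ξ·ΔH°_rxn = 170.63 × 14.2 = 2423 kJ/min
Sensible, feed 54.0→25 °C: -1295.1 kJ/min
Outlet flows (mol/min): A 137.37, B 170.63
Sensible, products 25→158 °C: 6371 kJ/min
Q = ΔH = 7498.8 kJ/min = 124.98 kW
Heat supplied = 124.98 kW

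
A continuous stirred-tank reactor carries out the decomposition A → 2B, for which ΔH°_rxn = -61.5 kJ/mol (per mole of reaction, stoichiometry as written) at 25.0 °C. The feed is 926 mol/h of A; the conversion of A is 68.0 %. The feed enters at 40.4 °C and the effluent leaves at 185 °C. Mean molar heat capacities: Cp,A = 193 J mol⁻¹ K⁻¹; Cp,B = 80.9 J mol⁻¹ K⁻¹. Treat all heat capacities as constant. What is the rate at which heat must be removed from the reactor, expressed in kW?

Extent of reaction ξ = 0.680 × 926 = 629.68 mol/h
Reaction term: ξ·ΔH°_rxn = 629.68 × -61.5 = -38725 kJ/h
Sensible, feed 40.4→25 °C: -2752.3 kJ/h
Outlet flows (mol/h): A 296.32, B 1259.4
Sensible, products 25→185 °C: 25452 kJ/h
Q = ΔH = -16026 kJ/h = -4.4517 kW
Heat removed = 4.4517 kW

Q_out = 4.45 kW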